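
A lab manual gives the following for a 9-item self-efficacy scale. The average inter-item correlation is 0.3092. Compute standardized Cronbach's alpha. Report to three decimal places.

Standardized α = k·r̄ / (1 + (k−1)·r̄) = 9 × 0.3092 / (1 + 8 × 0.3092)
  = 2.7828 / 3.4736 = 0.801

standardized Cronbach's alpha = 0.801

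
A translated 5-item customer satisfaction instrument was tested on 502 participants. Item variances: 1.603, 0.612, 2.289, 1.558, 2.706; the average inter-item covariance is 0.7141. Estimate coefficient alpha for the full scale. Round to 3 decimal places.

Σσᵢ² = 1.603 + 0.612 + 2.289 + 1.558 + 2.706 = 8.768
Sum of the 10 distinct covariances = 10 × 0.7141 = 7.1410
total variance = Σσᵢ² + 2·Σcov = 8.768 + 2 × 7.1410 = 23.0500
α = (5/4)·(1 − 8.768/23.0500) = 0.775

coefficient alpha = 0.775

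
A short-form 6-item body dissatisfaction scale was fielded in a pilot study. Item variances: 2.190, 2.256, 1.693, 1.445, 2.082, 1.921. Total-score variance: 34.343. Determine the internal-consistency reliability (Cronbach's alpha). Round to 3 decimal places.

Cronbach's alpha = 0.795

sum of item variances = 2.190 + 2.256 + 1.693 + 1.445 + 2.082 + 1.921 = 11.587
α = (k/(k−1))·(1 − sum of item variances/Var(T)) = (6/5)·(1 − 11.587/34.343) = 0.795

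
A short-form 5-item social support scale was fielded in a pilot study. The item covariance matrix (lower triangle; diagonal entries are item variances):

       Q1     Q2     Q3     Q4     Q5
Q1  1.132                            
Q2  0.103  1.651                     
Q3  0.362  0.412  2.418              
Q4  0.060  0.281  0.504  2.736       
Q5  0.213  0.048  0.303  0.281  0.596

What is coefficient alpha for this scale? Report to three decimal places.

Σσ²ᵢ = 1.132 + 1.651 + 2.418 + 2.736 + 0.596 = 8.533
Sum of the distinct covariances = 2.567
σ²_total = 8.533 + 2 × 2.567 = 13.667
α = (k/(k−1))·(1 − Σσ²ᵢ/σ²_total) = (5/4)·(1 − 8.533/13.667) = 0.470

coefficient alpha = 0.470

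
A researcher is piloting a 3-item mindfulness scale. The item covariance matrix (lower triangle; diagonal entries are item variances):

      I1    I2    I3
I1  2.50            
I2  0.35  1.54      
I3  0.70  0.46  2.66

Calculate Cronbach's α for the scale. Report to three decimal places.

α = 0.466

Σσ²ᵢ = 2.50 + 1.54 + 2.66 = 6.70
Sum of off-diagonal covariances = 1.51
σ²_T = 6.70 + 2 × 1.51 = 9.72
α = (k/(k−1))·(1 − Σσ²ᵢ/σ²_T) = (3/2)·(1 − 6.70/9.72) = 0.466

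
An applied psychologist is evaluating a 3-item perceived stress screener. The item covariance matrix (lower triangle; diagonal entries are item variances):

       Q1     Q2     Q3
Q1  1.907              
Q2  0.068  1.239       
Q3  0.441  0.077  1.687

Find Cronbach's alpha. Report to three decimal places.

ΣVar(i) = 1.907 + 1.239 + 1.687 = 4.833
Sum of the distinct covariances = 0.586
Var(T) = 4.833 + 2 × 0.586 = 6.005
α = (k/(k−1))·(1 − ΣVar(i)/Var(T)) = (3/2)·(1 − 4.833/6.005) = 0.293

α = 0.293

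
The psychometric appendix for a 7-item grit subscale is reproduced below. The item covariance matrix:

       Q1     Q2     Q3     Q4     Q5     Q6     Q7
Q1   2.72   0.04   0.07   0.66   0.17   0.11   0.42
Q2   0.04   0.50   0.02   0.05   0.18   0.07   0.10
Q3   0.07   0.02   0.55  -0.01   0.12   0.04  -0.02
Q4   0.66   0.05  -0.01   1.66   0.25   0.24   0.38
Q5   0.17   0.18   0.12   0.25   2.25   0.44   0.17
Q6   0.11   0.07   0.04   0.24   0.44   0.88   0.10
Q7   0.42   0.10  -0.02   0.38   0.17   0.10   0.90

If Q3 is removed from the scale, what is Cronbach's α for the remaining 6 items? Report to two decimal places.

Remaining items: Q1, Q2, Q4, Q5, Q6, Q7 (k = 6).
ΣVar(i) = 2.72 + 0.50 + 1.66 + 2.25 + 0.88 + 0.90 = 8.91
Var(T) = 8.91 + 2 × 3.38 = 15.67
α (item deleted) = (6/5)·(1 − 8.91/15.67) = 0.52

α = 0.52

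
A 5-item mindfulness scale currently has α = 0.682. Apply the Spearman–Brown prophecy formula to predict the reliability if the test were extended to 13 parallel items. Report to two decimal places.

predicted reliability = 0.85

Length factor m = 13/5 = 2.6000
α' = m·α / (1 + (m−1)·α)
   = 13/5 × 0.682 / (1 + (13/5 − 1) × 0.682)
   = 1.7732 / 2.0912 = 0.85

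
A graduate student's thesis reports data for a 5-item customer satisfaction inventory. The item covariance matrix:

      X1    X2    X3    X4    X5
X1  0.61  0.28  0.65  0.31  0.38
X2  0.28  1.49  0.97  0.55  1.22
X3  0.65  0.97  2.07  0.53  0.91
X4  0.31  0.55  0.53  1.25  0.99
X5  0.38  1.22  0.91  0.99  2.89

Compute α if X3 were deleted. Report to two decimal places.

α = 0.73

Remaining items: X1, X2, X4, X5 (k = 4).
Σσ²ᵢ = 0.61 + 1.49 + 1.25 + 2.89 = 6.24
σ²_total = 6.24 + 2 × 3.73 = 13.70
α (item deleted) = (4/3)·(1 − 6.24/13.70) = 0.73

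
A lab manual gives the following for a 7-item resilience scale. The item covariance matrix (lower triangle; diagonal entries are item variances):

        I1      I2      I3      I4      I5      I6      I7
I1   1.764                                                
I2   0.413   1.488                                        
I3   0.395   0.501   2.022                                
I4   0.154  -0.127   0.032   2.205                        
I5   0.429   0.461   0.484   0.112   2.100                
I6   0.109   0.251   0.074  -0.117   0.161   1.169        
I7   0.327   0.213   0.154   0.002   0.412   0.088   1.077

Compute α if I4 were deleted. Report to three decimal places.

Remaining items: I1, I2, I3, I5, I6, I7 (k = 6).
Σσ²ᵢ = 1.764 + 1.488 + 2.022 + 2.100 + 1.169 + 1.077 = 9.620
σ²_total = 9.620 + 2 × 4.472 = 18.564
α (item deleted) = (6/5)·(1 − 9.620/18.564) = 0.578

α = 0.578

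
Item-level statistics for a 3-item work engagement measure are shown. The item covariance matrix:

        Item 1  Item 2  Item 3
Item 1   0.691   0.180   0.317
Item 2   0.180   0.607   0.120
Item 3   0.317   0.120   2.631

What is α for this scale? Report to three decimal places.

Σσ²ᵢ = 0.691 + 0.607 + 2.631 = 3.929
Sum of off-diagonal covariances = 0.617
total variance = 3.929 + 2 × 0.617 = 5.163
α = (k/(k−1))·(1 − Σσ²ᵢ/total variance) = (3/2)·(1 − 3.929/5.163) = 0.359

α = 0.359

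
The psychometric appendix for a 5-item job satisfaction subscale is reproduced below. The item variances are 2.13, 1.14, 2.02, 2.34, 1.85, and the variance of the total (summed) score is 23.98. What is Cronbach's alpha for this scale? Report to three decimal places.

Σσ²ᵢ = 2.13 + 1.14 + 2.02 + 2.34 + 1.85 = 9.48
α = (k/(k−1))·(1 − Σσ²ᵢ/σ²_total) = (5/4)·(1 − 9.48/23.98) = 0.756

α = 0.756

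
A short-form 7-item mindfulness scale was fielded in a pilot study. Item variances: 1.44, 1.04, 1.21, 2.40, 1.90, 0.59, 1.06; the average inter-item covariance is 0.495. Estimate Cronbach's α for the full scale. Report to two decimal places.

Σσᵢ² = 1.44 + 1.04 + 1.21 + 2.40 + 1.90 + 0.59 + 1.06 = 9.64
Sum of the 21 distinct covariances = 21 × 0.495 = 10.395
σ²_total = Σσᵢ² + 2·Σcov = 9.64 + 2 × 10.395 = 30.430
α = (7/6)·(1 − 9.64/30.430) = 0.80

α = 0.80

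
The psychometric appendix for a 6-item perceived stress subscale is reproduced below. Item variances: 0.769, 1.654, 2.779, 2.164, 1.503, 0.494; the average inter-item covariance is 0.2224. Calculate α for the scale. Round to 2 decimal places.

α = 0.50

Σσᵢ² = 0.769 + 1.654 + 2.779 + 2.164 + 1.503 + 0.494 = 9.363
Sum of the 15 distinct covariances = 15 × 0.2224 = 3.3360
σ²_T = Σσᵢ² + 2·Σcov = 9.363 + 2 × 3.3360 = 16.0350
α = (6/5)·(1 − 9.363/16.0350) = 0.50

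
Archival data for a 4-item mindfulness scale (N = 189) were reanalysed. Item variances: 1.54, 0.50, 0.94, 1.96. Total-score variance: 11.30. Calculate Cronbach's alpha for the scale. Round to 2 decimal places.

α = 0.75

Σσᵢ² = 1.54 + 0.50 + 0.94 + 1.96 = 4.94
α = (k/(k−1))·(1 − Σσᵢ²/σ²_T) = (4/3)·(1 − 4.94/11.30) = 0.75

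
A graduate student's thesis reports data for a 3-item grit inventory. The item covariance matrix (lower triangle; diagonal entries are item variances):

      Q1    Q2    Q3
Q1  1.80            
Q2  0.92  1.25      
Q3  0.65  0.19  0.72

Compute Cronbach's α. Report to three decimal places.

sum of item variances = 1.80 + 1.25 + 0.72 = 3.77
Sum of the distinct covariances = 1.76
total variance = 3.77 + 2 × 1.76 = 7.29
α = (k/(k−1))·(1 − sum of item variances/total variance) = (3/2)·(1 − 3.77/7.29) = 0.724

Cronbach's α = 0.724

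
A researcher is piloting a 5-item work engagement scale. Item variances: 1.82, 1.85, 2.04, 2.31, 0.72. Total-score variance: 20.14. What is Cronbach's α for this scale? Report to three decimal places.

α = 0.708

Σσ²ᵢ = 1.82 + 1.85 + 2.04 + 2.31 + 0.72 = 8.74
α = (k/(k−1))·(1 − Σσ²ᵢ/total variance) = (5/4)·(1 − 8.74/20.14) = 0.708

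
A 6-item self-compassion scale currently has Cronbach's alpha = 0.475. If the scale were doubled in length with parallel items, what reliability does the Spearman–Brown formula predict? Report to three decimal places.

predicted reliability = 0.644

Length factor m = 2
α' = m·α / (1 + (m−1)·α)
   = 2 × 0.475 / (1 + (2 − 1) × 0.475)
   = 0.9500 / 1.4750 = 0.644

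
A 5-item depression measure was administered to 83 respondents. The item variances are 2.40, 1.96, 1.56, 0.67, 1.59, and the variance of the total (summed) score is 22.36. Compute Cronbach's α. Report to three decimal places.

sum of item variances = 2.40 + 1.96 + 1.56 + 0.67 + 1.59 = 8.18
α = (k/(k−1))·(1 − sum of item variances/Var(T)) = (5/4)·(1 − 8.18/22.36) = 0.793

Cronbach's α = 0.793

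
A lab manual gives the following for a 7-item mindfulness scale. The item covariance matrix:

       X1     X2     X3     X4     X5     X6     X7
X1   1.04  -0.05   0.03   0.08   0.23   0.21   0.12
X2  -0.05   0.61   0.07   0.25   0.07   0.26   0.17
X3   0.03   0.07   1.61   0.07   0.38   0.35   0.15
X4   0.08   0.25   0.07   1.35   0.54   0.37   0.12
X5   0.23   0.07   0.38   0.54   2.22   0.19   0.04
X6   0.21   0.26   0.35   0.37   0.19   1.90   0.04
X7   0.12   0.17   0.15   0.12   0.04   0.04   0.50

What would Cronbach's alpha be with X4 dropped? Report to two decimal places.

Remaining items: X1, X2, X3, X5, X6, X7 (k = 6).
Σσ²ᵢ = 1.04 + 0.61 + 1.61 + 2.22 + 1.90 + 0.50 = 7.88
σ²_T = 7.88 + 2 × 2.26 = 12.40
α (item deleted) = (6/5)·(1 − 7.88/12.40) = 0.44

Cronbach's alpha = 0.44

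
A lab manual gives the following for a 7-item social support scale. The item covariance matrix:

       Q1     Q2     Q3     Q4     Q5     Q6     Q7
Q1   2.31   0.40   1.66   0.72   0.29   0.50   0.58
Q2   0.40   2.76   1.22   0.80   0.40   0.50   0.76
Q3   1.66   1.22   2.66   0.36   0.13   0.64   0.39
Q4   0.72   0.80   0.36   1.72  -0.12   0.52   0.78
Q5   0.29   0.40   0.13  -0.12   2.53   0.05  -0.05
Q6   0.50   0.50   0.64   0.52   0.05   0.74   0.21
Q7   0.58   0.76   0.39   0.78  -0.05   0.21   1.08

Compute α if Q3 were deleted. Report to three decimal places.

α = 0.639

Remaining items: Q1, Q2, Q4, Q5, Q6, Q7 (k = 6).
Σσ²ᵢ = 2.31 + 2.76 + 1.72 + 2.53 + 0.74 + 1.08 = 11.14
σ²_T = 11.14 + 2 × 6.34 = 23.82
α (item deleted) = (6/5)·(1 − 11.14/23.82) = 0.639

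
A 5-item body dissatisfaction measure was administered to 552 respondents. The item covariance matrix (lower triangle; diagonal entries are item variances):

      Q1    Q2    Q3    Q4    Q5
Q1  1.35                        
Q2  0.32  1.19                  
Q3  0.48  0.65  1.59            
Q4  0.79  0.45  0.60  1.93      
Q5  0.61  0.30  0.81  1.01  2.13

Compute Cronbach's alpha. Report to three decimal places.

Cronbach's alpha = 0.744

ΣVar(i) = 1.35 + 1.19 + 1.59 + 1.93 + 2.13 = 8.19
Σ_{i<j} σ_ij = 6.02
σ²_total = 8.19 + 2 × 6.02 = 20.23
α = (k/(k−1))·(1 − ΣVar(i)/σ²_total) = (5/4)·(1 − 8.19/20.23) = 0.744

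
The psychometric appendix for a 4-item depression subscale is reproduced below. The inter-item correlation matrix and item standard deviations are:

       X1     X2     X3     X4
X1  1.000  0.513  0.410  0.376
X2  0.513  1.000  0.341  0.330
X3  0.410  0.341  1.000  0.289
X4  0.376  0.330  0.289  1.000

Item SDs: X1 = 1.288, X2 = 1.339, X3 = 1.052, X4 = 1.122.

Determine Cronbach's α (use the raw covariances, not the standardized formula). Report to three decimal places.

Cronbach's α = 0.709

Σσ²ᵢ = 1.288² + 1.339² + 1.052² + 1.122² = 5.8175
Covariances σ_ij = r_ij · s_i · s_j:
  σ(X1,X2) = 0.513 × 1.288 × 1.339 = 0.8847
  σ(X1,X3) = 0.410 × 1.288 × 1.052 = 0.5555
  σ(X1,X4) = 0.376 × 1.288 × 1.122 = 0.5434
  σ(X2,X3) = 0.341 × 1.339 × 1.052 = 0.4803
  σ(X2,X4) = 0.330 × 1.339 × 1.122 = 0.4958
  σ(X3,X4) = 0.289 × 1.052 × 1.122 = 0.3411
σ²_T = Σσ²ᵢ + 2·Σσ_ij = 5.8175 + 2 × 3.3008 = 12.4191
α = (4/3)·(1 − 5.8175/12.4191) = 0.709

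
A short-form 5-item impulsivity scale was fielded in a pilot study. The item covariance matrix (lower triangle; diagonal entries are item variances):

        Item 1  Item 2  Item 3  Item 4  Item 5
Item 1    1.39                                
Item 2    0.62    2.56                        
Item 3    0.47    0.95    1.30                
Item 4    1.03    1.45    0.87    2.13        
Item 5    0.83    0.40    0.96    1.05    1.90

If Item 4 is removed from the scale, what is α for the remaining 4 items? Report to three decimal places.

α = 0.723

Remaining items: Item 1, Item 2, Item 3, Item 5 (k = 4).
Σσ²ᵢ = 1.39 + 2.56 + 1.30 + 1.90 = 7.15
Var(T) = 7.15 + 2 × 4.23 = 15.61
α (item deleted) = (4/3)·(1 − 7.15/15.61) = 0.723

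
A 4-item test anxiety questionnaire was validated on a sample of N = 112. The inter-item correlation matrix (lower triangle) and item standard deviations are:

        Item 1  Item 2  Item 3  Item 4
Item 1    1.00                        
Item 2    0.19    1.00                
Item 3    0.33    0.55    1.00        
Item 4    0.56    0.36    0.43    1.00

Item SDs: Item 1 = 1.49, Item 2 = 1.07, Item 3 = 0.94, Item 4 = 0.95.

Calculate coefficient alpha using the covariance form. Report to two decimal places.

Σσ²ᵢ = 1.49² + 1.07² + 0.94² + 0.95² = 5.1511
Covariances σ_ij = r_ij · s_i · s_j:
  σ(Item 1,Item 2) = 0.19 × 1.49 × 1.07 = 0.3029
  σ(Item 1,Item 3) = 0.33 × 1.49 × 0.94 = 0.4622
  σ(Item 1,Item 4) = 0.56 × 1.49 × 0.95 = 0.7927
  σ(Item 2,Item 3) = 0.55 × 1.07 × 0.94 = 0.5532
  σ(Item 2,Item 4) = 0.36 × 1.07 × 0.95 = 0.3659
  σ(Item 3,Item 4) = 0.43 × 0.94 × 0.95 = 0.3840
σ²_T = Σσ²ᵢ + 2·Σσ_ij = 5.1511 + 2 × 2.8609 = 10.8729
α = (4/3)·(1 − 5.1511/10.8729) = 0.70

α = 0.70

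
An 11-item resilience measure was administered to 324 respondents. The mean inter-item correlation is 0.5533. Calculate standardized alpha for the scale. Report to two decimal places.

Standardized α = k·r̄ / (1 + (k−1)·r̄) = 11 × 0.5533 / (1 + 10 × 0.5533)
  = 6.0863 / 6.5330 = 0.93

standardized alpha = 0.93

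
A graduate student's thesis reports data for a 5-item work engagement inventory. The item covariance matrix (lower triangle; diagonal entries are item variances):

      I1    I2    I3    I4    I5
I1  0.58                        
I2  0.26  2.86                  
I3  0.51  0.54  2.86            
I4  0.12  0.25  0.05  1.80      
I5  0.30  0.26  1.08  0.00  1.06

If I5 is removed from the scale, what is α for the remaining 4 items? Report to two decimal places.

α = 0.40

Remaining items: I1, I2, I3, I4 (k = 4).
ΣVar(i) = 0.58 + 2.86 + 2.86 + 1.80 = 8.10
total variance = 8.10 + 2 × 1.73 = 11.56
α (item deleted) = (4/3)·(1 − 8.10/11.56) = 0.40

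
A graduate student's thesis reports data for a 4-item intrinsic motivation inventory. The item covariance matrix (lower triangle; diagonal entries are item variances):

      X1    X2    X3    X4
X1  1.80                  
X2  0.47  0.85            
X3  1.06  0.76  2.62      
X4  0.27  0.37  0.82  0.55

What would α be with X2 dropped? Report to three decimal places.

α = 0.696

Remaining items: X1, X3, X4 (k = 3).
Σσᵢ² = 1.80 + 2.62 + 0.55 = 4.97
Var(T) = 4.97 + 2 × 2.15 = 9.27
α (item deleted) = (3/2)·(1 − 4.97/9.27) = 0.696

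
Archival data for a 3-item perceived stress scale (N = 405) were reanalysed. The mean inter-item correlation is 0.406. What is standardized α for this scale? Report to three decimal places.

Standardized α = k·r̄ / (1 + (k−1)·r̄) = 3 × 0.406 / (1 + 2 × 0.406)
  = 1.2180 / 1.8120 = 0.672

standardized α = 0.672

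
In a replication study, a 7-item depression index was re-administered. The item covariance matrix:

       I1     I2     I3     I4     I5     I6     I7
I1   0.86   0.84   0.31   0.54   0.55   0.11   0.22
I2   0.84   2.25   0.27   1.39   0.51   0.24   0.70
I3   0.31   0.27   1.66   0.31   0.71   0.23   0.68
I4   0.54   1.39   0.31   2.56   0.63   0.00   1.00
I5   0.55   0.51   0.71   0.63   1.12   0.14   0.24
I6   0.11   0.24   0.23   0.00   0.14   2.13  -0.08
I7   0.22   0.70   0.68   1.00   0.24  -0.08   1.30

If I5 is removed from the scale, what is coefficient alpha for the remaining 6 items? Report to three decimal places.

Remaining items: I1, I2, I3, I4, I6, I7 (k = 6).
sum of item variances = 0.86 + 2.25 + 1.66 + 2.56 + 2.13 + 1.30 = 10.76
σ²_total = 10.76 + 2 × 6.76 = 24.28
α (item deleted) = (6/5)·(1 − 10.76/24.28) = 0.668

coefficient alpha = 0.668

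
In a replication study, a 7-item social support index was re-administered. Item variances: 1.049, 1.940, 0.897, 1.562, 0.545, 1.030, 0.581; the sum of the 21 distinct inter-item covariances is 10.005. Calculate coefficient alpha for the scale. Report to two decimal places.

ΣVar(i) = 1.049 + 1.940 + 0.897 + 1.562 + 0.545 + 1.030 + 0.581 = 7.604
Sum of distinct covariances = 10.005
Var(T) = ΣVar(i) + 2·Σcov = 7.604 + 2 × 10.005 = 27.614
α = (7/6)·(1 − 7.604/27.614) = 0.85

α = 0.85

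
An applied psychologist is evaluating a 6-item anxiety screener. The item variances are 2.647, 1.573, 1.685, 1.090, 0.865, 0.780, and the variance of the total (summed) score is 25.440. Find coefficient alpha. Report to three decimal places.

Σσᵢ² = 2.647 + 1.573 + 1.685 + 1.090 + 0.865 + 0.780 = 8.640
α = (k/(k−1))·(1 − Σσᵢ²/σ²_total) = (6/5)·(1 − 8.640/25.440) = 0.792

α = 0.792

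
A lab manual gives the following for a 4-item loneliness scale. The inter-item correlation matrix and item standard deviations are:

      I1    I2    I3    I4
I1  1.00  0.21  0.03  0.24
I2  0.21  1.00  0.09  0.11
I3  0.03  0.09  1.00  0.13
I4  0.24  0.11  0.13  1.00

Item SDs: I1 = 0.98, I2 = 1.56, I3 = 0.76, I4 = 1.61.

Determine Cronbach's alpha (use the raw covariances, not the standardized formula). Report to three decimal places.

Σσ²ᵢ = 0.98² + 1.56² + 0.76² + 1.61² = 6.5637
Covariances σ_ij = r_ij · s_i · s_j:
  σ(I1,I2) = 0.21 × 0.98 × 1.56 = 0.3210
  σ(I1,I3) = 0.03 × 0.98 × 0.76 = 0.0223
  σ(I1,I4) = 0.24 × 0.98 × 1.61 = 0.3787
  σ(I2,I3) = 0.09 × 1.56 × 0.76 = 0.1067
  σ(I2,I4) = 0.11 × 1.56 × 1.61 = 0.2763
  σ(I3,I4) = 0.13 × 0.76 × 1.61 = 0.1591
σ²_T = Σσ²ᵢ + 2·Σσ_ij = 6.5637 + 2 × 1.2641 = 9.0919
α = (4/3)·(1 − 6.5637/9.0919) = 0.371

Cronbach's alpha = 0.371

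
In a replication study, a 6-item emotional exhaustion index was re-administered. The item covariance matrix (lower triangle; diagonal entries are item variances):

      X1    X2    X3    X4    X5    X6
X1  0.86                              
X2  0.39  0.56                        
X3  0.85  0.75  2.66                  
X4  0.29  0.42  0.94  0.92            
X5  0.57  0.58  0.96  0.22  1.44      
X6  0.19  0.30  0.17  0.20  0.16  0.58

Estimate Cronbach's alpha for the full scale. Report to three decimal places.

α = 0.799

Σσ²ᵢ = 0.86 + 0.56 + 2.66 + 0.92 + 1.44 + 0.58 = 7.02
Sum of the distinct covariances = 6.99
total variance = 7.02 + 2 × 6.99 = 21.00
α = (k/(k−1))·(1 − Σσ²ᵢ/total variance) = (6/5)·(1 − 7.02/21.00) = 0.799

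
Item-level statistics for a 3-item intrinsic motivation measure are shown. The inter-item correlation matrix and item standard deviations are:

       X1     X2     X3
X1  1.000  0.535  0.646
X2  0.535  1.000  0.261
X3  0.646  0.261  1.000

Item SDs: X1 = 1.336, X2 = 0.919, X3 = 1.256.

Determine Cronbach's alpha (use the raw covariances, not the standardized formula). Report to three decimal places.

Σσ²ᵢ = 1.336² + 0.919² + 1.256² = 4.2070
Covariances σ_ij = r_ij · s_i · s_j:
  σ(X1,X2) = 0.535 × 1.336 × 0.919 = 0.6569
  σ(X1,X3) = 0.646 × 1.336 × 1.256 = 1.0840
  σ(X2,X3) = 0.261 × 0.919 × 1.256 = 0.3013
σ²_T = Σσ²ᵢ + 2·Σσ_ij = 4.2070 + 2 × 2.0422 = 8.2914
α = (3/2)·(1 − 4.2070/8.2914) = 0.739

α = 0.739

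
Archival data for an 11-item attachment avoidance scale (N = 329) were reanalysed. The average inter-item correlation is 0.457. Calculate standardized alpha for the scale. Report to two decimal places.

Standardized α = k·r̄ / (1 + (k−1)·r̄) = 11 × 0.457 / (1 + 10 × 0.457)
  = 5.0270 / 5.5700 = 0.90

standardized alpha = 0.90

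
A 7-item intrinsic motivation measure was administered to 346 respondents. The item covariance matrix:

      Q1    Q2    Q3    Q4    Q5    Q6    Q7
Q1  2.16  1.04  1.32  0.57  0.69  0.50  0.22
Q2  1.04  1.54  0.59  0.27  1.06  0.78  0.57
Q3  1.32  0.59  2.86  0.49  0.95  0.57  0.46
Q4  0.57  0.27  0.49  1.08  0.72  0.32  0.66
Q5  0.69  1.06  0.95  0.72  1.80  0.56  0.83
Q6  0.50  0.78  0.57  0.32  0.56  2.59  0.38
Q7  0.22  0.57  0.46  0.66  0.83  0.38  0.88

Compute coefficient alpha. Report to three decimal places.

coefficient alpha = 0.790

Σσ²ᵢ = 2.16 + 1.54 + 2.86 + 1.08 + 1.80 + 2.59 + 0.88 = 12.91
Σ_{i<j} σ_ij = 13.55
σ²_T = 12.91 + 2 × 13.55 = 40.01
α = (k/(k−1))·(1 − Σσ²ᵢ/σ²_T) = (7/6)·(1 − 12.91/40.01) = 0.790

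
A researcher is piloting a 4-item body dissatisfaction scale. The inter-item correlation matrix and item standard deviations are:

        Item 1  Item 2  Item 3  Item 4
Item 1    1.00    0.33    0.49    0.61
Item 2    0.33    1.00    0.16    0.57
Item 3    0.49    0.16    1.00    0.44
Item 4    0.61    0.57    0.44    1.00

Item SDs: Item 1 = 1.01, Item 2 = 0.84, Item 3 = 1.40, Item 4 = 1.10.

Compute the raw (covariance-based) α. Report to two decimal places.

Σσ²ᵢ = 1.01² + 0.84² + 1.40² + 1.10² = 4.8957
Covariances σ_ij = r_ij · s_i · s_j:
  σ(Item 1,Item 2) = 0.33 × 1.01 × 0.84 = 0.2800
  σ(Item 1,Item 3) = 0.49 × 1.01 × 1.40 = 0.6929
  σ(Item 1,Item 4) = 0.61 × 1.01 × 1.10 = 0.6777
  σ(Item 2,Item 3) = 0.16 × 0.84 × 1.40 = 0.1882
  σ(Item 2,Item 4) = 0.57 × 0.84 × 1.10 = 0.5267
  σ(Item 3,Item 4) = 0.44 × 1.40 × 1.10 = 0.6776
σ²_T = Σσ²ᵢ + 2·Σσ_ij = 4.8957 + 2 × 3.0431 = 10.9819
α = (4/3)·(1 − 4.8957/10.9819) = 0.74

α = 0.74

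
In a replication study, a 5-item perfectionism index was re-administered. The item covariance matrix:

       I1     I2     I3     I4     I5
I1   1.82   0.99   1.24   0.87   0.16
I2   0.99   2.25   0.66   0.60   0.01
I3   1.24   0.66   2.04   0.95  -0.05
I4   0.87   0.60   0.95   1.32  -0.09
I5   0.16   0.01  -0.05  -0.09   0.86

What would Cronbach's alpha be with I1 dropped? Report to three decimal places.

Remaining items: I2, I3, I4, I5 (k = 4).
Σσᵢ² = 2.25 + 2.04 + 1.32 + 0.86 = 6.47
total variance = 6.47 + 2 × 2.08 = 10.63
α (item deleted) = (4/3)·(1 − 6.47/10.63) = 0.522

Cronbach's alpha = 0.522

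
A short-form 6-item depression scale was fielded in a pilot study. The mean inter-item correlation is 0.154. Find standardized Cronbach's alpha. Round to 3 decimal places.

α = 0.522

Standardized α = k·r̄ / (1 + (k−1)·r̄) = 6 × 0.154 / (1 + 5 × 0.154)
  = 0.9240 / 1.7700 = 0.522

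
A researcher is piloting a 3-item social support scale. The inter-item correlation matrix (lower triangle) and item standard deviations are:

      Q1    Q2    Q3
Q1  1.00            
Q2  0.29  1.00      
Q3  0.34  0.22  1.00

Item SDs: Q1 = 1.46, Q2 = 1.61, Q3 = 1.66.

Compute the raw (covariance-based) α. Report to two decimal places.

α = 0.54

Σσ²ᵢ = 1.46² + 1.61² + 1.66² = 7.4793
Covariances σ_ij = r_ij · s_i · s_j:
  σ(Q1,Q2) = 0.29 × 1.46 × 1.61 = 0.6817
  σ(Q1,Q3) = 0.34 × 1.46 × 1.66 = 0.8240
  σ(Q2,Q3) = 0.22 × 1.61 × 1.66 = 0.5880
σ²_T = Σσ²ᵢ + 2·Σσ_ij = 7.4793 + 2 × 2.0937 = 11.6667
α = (3/2)·(1 − 7.4793/11.6667) = 0.54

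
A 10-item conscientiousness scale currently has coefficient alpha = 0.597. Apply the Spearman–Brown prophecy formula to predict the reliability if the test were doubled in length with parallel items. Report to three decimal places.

predicted reliability = 0.748

Length factor m = 2
α' = m·α / (1 + (m−1)·α)
   = 2 × 0.597 / (1 + (2 − 1) × 0.597)
   = 1.1940 / 1.5970 = 0.748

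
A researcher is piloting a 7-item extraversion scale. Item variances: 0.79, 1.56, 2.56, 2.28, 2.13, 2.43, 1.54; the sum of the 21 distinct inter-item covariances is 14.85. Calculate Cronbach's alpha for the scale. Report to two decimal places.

α = 0.81

ΣVar(i) = 0.79 + 1.56 + 2.56 + 2.28 + 2.13 + 2.43 + 1.54 = 13.29
Sum of distinct covariances = 14.85
σ²_T = ΣVar(i) + 2·Σcov = 13.29 + 2 × 14.85 = 42.99
α = (7/6)·(1 − 13.29/42.99) = 0.81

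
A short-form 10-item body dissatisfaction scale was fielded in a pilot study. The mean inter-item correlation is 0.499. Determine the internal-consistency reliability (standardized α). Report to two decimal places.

standardized α = 0.91

Standardized α = k·r̄ / (1 + (k−1)·r̄) = 10 × 0.499 / (1 + 9 × 0.499)
  = 4.9900 / 5.4910 = 0.91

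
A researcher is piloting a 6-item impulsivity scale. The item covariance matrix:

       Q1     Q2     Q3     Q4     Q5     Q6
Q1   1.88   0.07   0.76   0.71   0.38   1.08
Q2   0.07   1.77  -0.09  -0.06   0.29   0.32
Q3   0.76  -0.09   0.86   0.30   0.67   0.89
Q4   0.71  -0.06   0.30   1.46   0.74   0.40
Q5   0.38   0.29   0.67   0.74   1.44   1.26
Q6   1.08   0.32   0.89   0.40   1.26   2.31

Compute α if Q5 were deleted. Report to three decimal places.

α = 0.643

Remaining items: Q1, Q2, Q3, Q4, Q6 (k = 5).
sum of item variances = 1.88 + 1.77 + 0.86 + 1.46 + 2.31 = 8.28
Var(T) = 8.28 + 2 × 4.38 = 17.04
α (item deleted) = (5/4)·(1 − 8.28/17.04) = 0.643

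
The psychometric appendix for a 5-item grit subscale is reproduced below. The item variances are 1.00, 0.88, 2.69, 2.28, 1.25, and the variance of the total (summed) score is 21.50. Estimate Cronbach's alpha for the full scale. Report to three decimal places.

Σσ²ᵢ = 1.00 + 0.88 + 2.69 + 2.28 + 1.25 = 8.10
α = (k/(k−1))·(1 − Σσ²ᵢ/total variance) = (5/4)·(1 − 8.10/21.50) = 0.779

α = 0.779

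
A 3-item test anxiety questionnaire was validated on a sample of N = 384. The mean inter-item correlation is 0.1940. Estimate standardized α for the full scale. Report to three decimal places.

Standardized α = k·r̄ / (1 + (k−1)·r̄) = 3 × 0.1940 / (1 + 2 × 0.1940)
  = 0.5820 / 1.3880 = 0.419

standardized α = 0.419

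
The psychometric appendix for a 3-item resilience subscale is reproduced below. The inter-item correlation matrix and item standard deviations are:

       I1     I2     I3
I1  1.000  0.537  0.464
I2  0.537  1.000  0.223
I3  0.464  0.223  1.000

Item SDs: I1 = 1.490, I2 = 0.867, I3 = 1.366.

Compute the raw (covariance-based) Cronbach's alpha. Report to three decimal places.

α = 0.660

Σσ²ᵢ = 1.490² + 0.867² + 1.366² = 4.8377
Covariances σ_ij = r_ij · s_i · s_j:
  σ(I1,I2) = 0.537 × 1.490 × 0.867 = 0.6937
  σ(I1,I3) = 0.464 × 1.490 × 1.366 = 0.9444
  σ(I2,I3) = 0.223 × 0.867 × 1.366 = 0.2641
σ²_T = Σσ²ᵢ + 2·Σσ_ij = 4.8377 + 2 × 1.9022 = 8.6421
α = (3/2)·(1 − 4.8377/8.6421) = 0.660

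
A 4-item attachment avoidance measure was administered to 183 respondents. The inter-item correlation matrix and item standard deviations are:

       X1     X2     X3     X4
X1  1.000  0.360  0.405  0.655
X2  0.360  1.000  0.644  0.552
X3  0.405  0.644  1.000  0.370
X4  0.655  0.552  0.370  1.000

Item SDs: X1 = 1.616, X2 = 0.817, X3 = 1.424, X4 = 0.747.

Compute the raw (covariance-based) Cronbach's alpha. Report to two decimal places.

α = 0.74

Σσ²ᵢ = 1.616² + 0.817² + 1.424² + 0.747² = 5.8647
Covariances σ_ij = r_ij · s_i · s_j:
  σ(X1,X2) = 0.360 × 1.616 × 0.817 = 0.4753
  σ(X1,X3) = 0.405 × 1.616 × 1.424 = 0.9320
  σ(X1,X4) = 0.655 × 1.616 × 0.747 = 0.7907
  σ(X2,X3) = 0.644 × 0.817 × 1.424 = 0.7492
  σ(X2,X4) = 0.552 × 0.817 × 0.747 = 0.3369
  σ(X3,X4) = 0.370 × 1.424 × 0.747 = 0.3936
σ²_T = Σσ²ᵢ + 2·Σσ_ij = 5.8647 + 2 × 3.6777 = 13.2201
α = (4/3)·(1 − 5.8647/13.2201) = 0.74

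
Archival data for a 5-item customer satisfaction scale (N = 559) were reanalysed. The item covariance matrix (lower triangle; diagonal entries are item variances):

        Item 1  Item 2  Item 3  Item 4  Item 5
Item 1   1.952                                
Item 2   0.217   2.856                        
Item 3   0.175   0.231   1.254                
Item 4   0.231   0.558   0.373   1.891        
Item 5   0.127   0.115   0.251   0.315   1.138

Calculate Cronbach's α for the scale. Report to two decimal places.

α = 0.45

ΣVar(i) = 1.952 + 2.856 + 1.254 + 1.891 + 1.138 = 9.091
Σ_{i<j} σ_ij = 2.593
σ²_total = 9.091 + 2 × 2.593 = 14.277
α = (k/(k−1))·(1 − ΣVar(i)/σ²_total) = (5/4)·(1 − 9.091/14.277) = 0.45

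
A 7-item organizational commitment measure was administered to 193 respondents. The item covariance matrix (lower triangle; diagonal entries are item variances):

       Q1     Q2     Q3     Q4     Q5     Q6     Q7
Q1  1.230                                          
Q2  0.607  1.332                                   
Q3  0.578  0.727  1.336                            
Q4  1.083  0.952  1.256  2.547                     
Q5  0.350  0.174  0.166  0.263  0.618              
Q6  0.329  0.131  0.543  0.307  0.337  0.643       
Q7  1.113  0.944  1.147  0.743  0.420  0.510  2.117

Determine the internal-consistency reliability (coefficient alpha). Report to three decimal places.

coefficient alpha = 0.841

ΣVar(i) = 1.230 + 1.332 + 1.336 + 2.547 + 0.618 + 0.643 + 2.117 = 9.823
Sum of off-diagonal covariances = 12.680
σ²_T = 9.823 + 2 × 12.680 = 35.183
α = (k/(k−1))·(1 − ΣVar(i)/σ²_T) = (7/6)·(1 − 9.823/35.183) = 0.841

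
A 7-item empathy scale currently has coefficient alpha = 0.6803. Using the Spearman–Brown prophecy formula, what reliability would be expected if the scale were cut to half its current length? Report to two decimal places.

predicted reliability = 0.52

Length factor m = 1/2
α' = m·α / (1 − (1−m)·α)
   = 1/2 × 0.6803 / (1 − (1 − 1/2) × 0.6803)
   = 0.3402 / 0.6599 = 0.52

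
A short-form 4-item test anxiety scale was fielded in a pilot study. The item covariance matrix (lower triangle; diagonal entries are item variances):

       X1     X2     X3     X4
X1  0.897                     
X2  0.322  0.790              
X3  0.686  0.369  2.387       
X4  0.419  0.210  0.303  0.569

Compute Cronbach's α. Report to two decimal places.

sum of item variances = 0.897 + 0.790 + 2.387 + 0.569 = 4.643
Σ_{i<j} σ_ij = 2.309
σ²_T = 4.643 + 2 × 2.309 = 9.261
α = (k/(k−1))·(1 − sum of item variances/σ²_T) = (4/3)·(1 − 4.643/9.261) = 0.66

Cronbach's α = 0.66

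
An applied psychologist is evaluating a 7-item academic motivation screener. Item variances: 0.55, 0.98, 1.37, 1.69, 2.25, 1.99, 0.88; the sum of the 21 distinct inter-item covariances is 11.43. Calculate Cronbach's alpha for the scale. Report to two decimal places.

Cronbach's alpha = 0.82

Σσ²ᵢ = 0.55 + 0.98 + 1.37 + 1.69 + 2.25 + 1.99 + 0.88 = 9.71
Sum of distinct covariances = 11.43
total variance = Σσ²ᵢ + 2·Σcov = 9.71 + 2 × 11.43 = 32.57
α = (7/6)·(1 − 9.71/32.57) = 0.82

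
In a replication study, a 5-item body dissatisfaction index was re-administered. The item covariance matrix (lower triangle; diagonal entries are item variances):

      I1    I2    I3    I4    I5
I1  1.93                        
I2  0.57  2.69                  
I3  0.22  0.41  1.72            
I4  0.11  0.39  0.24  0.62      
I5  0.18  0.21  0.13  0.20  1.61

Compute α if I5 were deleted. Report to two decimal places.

α = 0.48

Remaining items: I1, I2, I3, I4 (k = 4).
ΣVar(i) = 1.93 + 2.69 + 1.72 + 0.62 = 6.96
σ²_T = 6.96 + 2 × 1.94 = 10.84
α (item deleted) = (4/3)·(1 − 6.96/10.84) = 0.48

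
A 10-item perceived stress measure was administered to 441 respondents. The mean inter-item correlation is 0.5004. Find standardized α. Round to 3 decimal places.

Standardized α = k·r̄ / (1 + (k−1)·r̄) = 10 × 0.5004 / (1 + 9 × 0.5004)
  = 5.0040 / 5.5036 = 0.909

α = 0.909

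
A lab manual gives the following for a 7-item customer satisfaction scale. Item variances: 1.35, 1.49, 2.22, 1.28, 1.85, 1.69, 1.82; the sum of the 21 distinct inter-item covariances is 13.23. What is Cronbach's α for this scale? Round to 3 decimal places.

Σσᵢ² = 1.35 + 1.49 + 2.22 + 1.28 + 1.85 + 1.69 + 1.82 = 11.70
Sum of distinct covariances = 13.23
σ²_total = Σσᵢ² + 2·Σcov = 11.70 + 2 × 13.23 = 38.16
α = (7/6)·(1 − 11.70/38.16) = 0.809

α = 0.809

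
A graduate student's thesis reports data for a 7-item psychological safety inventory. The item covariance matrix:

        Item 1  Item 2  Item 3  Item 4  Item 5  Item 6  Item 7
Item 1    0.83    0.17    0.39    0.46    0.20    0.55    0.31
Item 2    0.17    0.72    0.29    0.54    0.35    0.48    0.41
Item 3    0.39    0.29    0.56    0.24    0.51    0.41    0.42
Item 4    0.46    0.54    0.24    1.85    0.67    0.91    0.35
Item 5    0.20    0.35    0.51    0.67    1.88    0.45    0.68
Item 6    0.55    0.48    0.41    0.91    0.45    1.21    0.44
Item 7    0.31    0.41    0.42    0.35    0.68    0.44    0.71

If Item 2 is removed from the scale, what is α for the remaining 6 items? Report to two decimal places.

Remaining items: Item 1, Item 3, Item 4, Item 5, Item 6, Item 7 (k = 6).
ΣVar(i) = 0.83 + 0.56 + 1.85 + 1.88 + 1.21 + 0.71 = 7.04
σ²_T = 7.04 + 2 × 6.99 = 21.02
α (item deleted) = (6/5)·(1 − 7.04/21.02) = 0.80

α = 0.80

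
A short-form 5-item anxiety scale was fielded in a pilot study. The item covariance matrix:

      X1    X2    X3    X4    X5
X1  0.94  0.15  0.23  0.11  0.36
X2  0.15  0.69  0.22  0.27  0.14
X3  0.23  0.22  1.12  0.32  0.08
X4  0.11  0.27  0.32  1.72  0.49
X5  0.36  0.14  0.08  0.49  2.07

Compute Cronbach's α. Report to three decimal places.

Σσ²ᵢ = 0.94 + 0.69 + 1.12 + 1.72 + 2.07 = 6.54
Sum of the distinct covariances = 2.37
σ²_total = 6.54 + 2 × 2.37 = 11.28
α = (k/(k−1))·(1 − Σσ²ᵢ/σ²_total) = (5/4)·(1 − 6.54/11.28) = 0.525

Cronbach's α = 0.525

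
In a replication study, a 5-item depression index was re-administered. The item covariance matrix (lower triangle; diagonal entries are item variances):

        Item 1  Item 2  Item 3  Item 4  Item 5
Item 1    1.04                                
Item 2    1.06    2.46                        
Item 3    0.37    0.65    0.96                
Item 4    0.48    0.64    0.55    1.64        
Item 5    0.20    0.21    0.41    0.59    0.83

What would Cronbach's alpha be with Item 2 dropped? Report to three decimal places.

Cronbach's alpha = 0.717

Remaining items: Item 1, Item 3, Item 4, Item 5 (k = 4).
Σσ²ᵢ = 1.04 + 0.96 + 1.64 + 0.83 = 4.47
σ²_total = 4.47 + 2 × 2.60 = 9.67
α (item deleted) = (4/3)·(1 − 4.47/9.67) = 0.717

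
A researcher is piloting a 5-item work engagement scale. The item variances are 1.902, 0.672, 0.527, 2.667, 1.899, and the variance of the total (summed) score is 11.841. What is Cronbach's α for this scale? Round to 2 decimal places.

Cronbach's α = 0.44

Σσ²ᵢ = 1.902 + 0.672 + 0.527 + 2.667 + 1.899 = 7.667
α = (k/(k−1))·(1 − Σσ²ᵢ/Var(T)) = (5/4)·(1 − 7.667/11.841) = 0.44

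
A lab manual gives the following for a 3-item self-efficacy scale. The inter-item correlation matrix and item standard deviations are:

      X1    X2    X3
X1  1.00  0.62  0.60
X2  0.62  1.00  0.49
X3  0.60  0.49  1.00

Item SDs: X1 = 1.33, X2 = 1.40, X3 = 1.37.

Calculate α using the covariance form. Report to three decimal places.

α = 0.798

Σσ²ᵢ = 1.33² + 1.40² + 1.37² = 5.6058
Covariances σ_ij = r_ij · s_i · s_j:
  σ(X1,X2) = 0.62 × 1.33 × 1.40 = 1.1544
  σ(X1,X3) = 0.60 × 1.33 × 1.37 = 1.0933
  σ(X2,X3) = 0.49 × 1.40 × 1.37 = 0.9398
σ²_T = Σσ²ᵢ + 2·Σσ_ij = 5.6058 + 2 × 3.1875 = 11.9808
α = (3/2)·(1 − 5.6058/11.9808) = 0.798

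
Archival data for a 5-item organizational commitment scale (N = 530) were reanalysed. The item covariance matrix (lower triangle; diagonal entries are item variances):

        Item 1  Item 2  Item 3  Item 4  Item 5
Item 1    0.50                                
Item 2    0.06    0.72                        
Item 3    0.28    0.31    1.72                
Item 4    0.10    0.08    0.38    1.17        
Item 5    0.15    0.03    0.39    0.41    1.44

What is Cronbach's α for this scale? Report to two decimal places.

α = 0.55

Σσᵢ² = 0.50 + 0.72 + 1.72 + 1.17 + 1.44 = 5.55
Sum of off-diagonal covariances = 2.19
σ²_T = 5.55 + 2 × 2.19 = 9.93
α = (k/(k−1))·(1 − Σσᵢ²/σ²_T) = (5/4)·(1 − 5.55/9.93) = 0.55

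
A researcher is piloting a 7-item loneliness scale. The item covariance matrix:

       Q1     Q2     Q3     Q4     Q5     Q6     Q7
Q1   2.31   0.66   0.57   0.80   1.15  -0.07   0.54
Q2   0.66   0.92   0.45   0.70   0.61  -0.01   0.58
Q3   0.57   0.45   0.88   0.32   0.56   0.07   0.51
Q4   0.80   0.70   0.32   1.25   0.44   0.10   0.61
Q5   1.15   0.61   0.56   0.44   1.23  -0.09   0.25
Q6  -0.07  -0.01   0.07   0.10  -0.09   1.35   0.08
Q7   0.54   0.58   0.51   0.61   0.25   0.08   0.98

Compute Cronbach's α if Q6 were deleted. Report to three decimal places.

α = 0.838

Remaining items: Q1, Q2, Q3, Q4, Q5, Q7 (k = 6).
Σσ²ᵢ = 2.31 + 0.92 + 0.88 + 1.25 + 1.23 + 0.98 = 7.57
Var(T) = 7.57 + 2 × 8.75 = 25.07
α (item deleted) = (6/5)·(1 − 7.57/25.07) = 0.838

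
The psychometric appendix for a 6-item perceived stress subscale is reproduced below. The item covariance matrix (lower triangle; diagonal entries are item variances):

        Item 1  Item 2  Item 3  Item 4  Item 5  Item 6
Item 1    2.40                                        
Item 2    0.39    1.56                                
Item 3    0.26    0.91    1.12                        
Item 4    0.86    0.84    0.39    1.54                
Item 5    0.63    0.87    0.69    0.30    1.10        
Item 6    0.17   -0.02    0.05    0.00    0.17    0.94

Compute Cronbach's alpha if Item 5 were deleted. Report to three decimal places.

α = 0.631

Remaining items: Item 1, Item 2, Item 3, Item 4, Item 6 (k = 5).
Σσᵢ² = 2.40 + 1.56 + 1.12 + 1.54 + 0.94 = 7.56
σ²_T = 7.56 + 2 × 3.85 = 15.26
α (item deleted) = (5/4)·(1 − 7.56/15.26) = 0.631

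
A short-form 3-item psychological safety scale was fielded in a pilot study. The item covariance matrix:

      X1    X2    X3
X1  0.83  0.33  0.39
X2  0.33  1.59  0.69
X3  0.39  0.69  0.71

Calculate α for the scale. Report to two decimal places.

α = 0.71

Σσᵢ² = 0.83 + 1.59 + 0.71 = 3.13
Σ_{i<j} σ_ij = 1.41
total variance = 3.13 + 2 × 1.41 = 5.95
α = (k/(k−1))·(1 − Σσᵢ²/total variance) = (3/2)·(1 − 3.13/5.95) = 0.71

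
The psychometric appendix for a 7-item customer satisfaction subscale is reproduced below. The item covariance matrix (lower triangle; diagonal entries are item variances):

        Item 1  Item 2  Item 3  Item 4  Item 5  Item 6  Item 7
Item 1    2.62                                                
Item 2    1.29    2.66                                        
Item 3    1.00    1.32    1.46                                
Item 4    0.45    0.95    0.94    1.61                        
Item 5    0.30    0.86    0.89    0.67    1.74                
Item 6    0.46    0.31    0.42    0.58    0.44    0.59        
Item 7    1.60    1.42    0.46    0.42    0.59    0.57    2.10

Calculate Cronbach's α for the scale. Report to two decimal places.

Σσ²ᵢ = 2.62 + 2.66 + 1.46 + 1.61 + 1.74 + 0.59 + 2.10 = 12.78
Sum of the distinct covariances = 15.94
total variance = 12.78 + 2 × 15.94 = 44.66
α = (k/(k−1))·(1 − Σσ²ᵢ/total variance) = (7/6)·(1 − 12.78/44.66) = 0.83

Cronbach's α = 0.83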